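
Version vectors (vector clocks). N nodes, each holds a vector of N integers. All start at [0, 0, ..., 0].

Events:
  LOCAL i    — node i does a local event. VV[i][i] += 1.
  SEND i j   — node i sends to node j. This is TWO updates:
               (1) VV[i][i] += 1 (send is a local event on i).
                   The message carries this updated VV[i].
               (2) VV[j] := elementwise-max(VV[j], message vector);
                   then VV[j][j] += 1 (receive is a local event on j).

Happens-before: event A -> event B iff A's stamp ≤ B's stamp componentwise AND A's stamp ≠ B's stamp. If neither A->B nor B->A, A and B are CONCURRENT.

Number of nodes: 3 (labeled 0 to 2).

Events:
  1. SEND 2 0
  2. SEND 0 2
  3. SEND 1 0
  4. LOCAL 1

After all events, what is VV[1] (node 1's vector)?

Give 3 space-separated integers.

Initial: VV[0]=[0, 0, 0]
Initial: VV[1]=[0, 0, 0]
Initial: VV[2]=[0, 0, 0]
Event 1: SEND 2->0: VV[2][2]++ -> VV[2]=[0, 0, 1], msg_vec=[0, 0, 1]; VV[0]=max(VV[0],msg_vec) then VV[0][0]++ -> VV[0]=[1, 0, 1]
Event 2: SEND 0->2: VV[0][0]++ -> VV[0]=[2, 0, 1], msg_vec=[2, 0, 1]; VV[2]=max(VV[2],msg_vec) then VV[2][2]++ -> VV[2]=[2, 0, 2]
Event 3: SEND 1->0: VV[1][1]++ -> VV[1]=[0, 1, 0], msg_vec=[0, 1, 0]; VV[0]=max(VV[0],msg_vec) then VV[0][0]++ -> VV[0]=[3, 1, 1]
Event 4: LOCAL 1: VV[1][1]++ -> VV[1]=[0, 2, 0]
Final vectors: VV[0]=[3, 1, 1]; VV[1]=[0, 2, 0]; VV[2]=[2, 0, 2]

Answer: 0 2 0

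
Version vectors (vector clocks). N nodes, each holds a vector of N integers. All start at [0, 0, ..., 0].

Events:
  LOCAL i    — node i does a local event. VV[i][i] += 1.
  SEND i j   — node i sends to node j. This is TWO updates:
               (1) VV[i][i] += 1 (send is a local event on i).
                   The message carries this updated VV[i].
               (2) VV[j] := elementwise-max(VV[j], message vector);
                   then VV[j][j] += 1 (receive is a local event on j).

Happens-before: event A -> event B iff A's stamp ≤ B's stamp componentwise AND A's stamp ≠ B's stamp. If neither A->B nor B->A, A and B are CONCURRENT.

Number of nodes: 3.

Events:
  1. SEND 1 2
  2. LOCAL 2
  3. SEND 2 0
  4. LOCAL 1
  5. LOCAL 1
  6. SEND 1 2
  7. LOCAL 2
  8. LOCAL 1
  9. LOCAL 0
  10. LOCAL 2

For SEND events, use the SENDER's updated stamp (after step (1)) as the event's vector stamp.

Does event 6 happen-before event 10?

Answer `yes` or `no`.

Initial: VV[0]=[0, 0, 0]
Initial: VV[1]=[0, 0, 0]
Initial: VV[2]=[0, 0, 0]
Event 1: SEND 1->2: VV[1][1]++ -> VV[1]=[0, 1, 0], msg_vec=[0, 1, 0]; VV[2]=max(VV[2],msg_vec) then VV[2][2]++ -> VV[2]=[0, 1, 1]
Event 2: LOCAL 2: VV[2][2]++ -> VV[2]=[0, 1, 2]
Event 3: SEND 2->0: VV[2][2]++ -> VV[2]=[0, 1, 3], msg_vec=[0, 1, 3]; VV[0]=max(VV[0],msg_vec) then VV[0][0]++ -> VV[0]=[1, 1, 3]
Event 4: LOCAL 1: VV[1][1]++ -> VV[1]=[0, 2, 0]
Event 5: LOCAL 1: VV[1][1]++ -> VV[1]=[0, 3, 0]
Event 6: SEND 1->2: VV[1][1]++ -> VV[1]=[0, 4, 0], msg_vec=[0, 4, 0]; VV[2]=max(VV[2],msg_vec) then VV[2][2]++ -> VV[2]=[0, 4, 4]
Event 7: LOCAL 2: VV[2][2]++ -> VV[2]=[0, 4, 5]
Event 8: LOCAL 1: VV[1][1]++ -> VV[1]=[0, 5, 0]
Event 9: LOCAL 0: VV[0][0]++ -> VV[0]=[2, 1, 3]
Event 10: LOCAL 2: VV[2][2]++ -> VV[2]=[0, 4, 6]
Event 6 stamp: [0, 4, 0]
Event 10 stamp: [0, 4, 6]
[0, 4, 0] <= [0, 4, 6]? True. Equal? False. Happens-before: True

Answer: yes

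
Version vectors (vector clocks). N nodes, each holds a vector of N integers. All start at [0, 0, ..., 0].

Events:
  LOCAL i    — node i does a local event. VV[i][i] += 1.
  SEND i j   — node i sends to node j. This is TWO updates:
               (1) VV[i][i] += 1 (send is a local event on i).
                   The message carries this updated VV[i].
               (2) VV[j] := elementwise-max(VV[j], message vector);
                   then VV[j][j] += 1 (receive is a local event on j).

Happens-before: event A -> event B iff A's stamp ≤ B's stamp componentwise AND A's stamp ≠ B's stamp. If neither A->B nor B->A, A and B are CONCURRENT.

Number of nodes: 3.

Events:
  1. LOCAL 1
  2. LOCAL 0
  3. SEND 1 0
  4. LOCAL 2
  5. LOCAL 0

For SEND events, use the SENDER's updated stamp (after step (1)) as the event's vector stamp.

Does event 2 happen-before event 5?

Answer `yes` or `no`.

Answer: yes

Derivation:
Initial: VV[0]=[0, 0, 0]
Initial: VV[1]=[0, 0, 0]
Initial: VV[2]=[0, 0, 0]
Event 1: LOCAL 1: VV[1][1]++ -> VV[1]=[0, 1, 0]
Event 2: LOCAL 0: VV[0][0]++ -> VV[0]=[1, 0, 0]
Event 3: SEND 1->0: VV[1][1]++ -> VV[1]=[0, 2, 0], msg_vec=[0, 2, 0]; VV[0]=max(VV[0],msg_vec) then VV[0][0]++ -> VV[0]=[2, 2, 0]
Event 4: LOCAL 2: VV[2][2]++ -> VV[2]=[0, 0, 1]
Event 5: LOCAL 0: VV[0][0]++ -> VV[0]=[3, 2, 0]
Event 2 stamp: [1, 0, 0]
Event 5 stamp: [3, 2, 0]
[1, 0, 0] <= [3, 2, 0]? True. Equal? False. Happens-before: True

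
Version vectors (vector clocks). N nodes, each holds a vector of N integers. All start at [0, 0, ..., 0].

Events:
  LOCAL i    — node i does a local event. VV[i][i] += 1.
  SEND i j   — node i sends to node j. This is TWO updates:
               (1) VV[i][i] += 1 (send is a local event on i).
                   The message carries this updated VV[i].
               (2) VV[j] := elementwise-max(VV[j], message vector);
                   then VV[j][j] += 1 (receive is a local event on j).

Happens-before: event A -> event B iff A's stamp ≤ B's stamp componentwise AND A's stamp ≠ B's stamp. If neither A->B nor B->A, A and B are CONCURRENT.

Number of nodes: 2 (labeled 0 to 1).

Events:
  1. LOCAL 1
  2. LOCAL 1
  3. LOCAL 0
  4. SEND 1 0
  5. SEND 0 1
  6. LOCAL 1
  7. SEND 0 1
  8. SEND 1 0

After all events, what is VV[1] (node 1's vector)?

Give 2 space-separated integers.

Initial: VV[0]=[0, 0]
Initial: VV[1]=[0, 0]
Event 1: LOCAL 1: VV[1][1]++ -> VV[1]=[0, 1]
Event 2: LOCAL 1: VV[1][1]++ -> VV[1]=[0, 2]
Event 3: LOCAL 0: VV[0][0]++ -> VV[0]=[1, 0]
Event 4: SEND 1->0: VV[1][1]++ -> VV[1]=[0, 3], msg_vec=[0, 3]; VV[0]=max(VV[0],msg_vec) then VV[0][0]++ -> VV[0]=[2, 3]
Event 5: SEND 0->1: VV[0][0]++ -> VV[0]=[3, 3], msg_vec=[3, 3]; VV[1]=max(VV[1],msg_vec) then VV[1][1]++ -> VV[1]=[3, 4]
Event 6: LOCAL 1: VV[1][1]++ -> VV[1]=[3, 5]
Event 7: SEND 0->1: VV[0][0]++ -> VV[0]=[4, 3], msg_vec=[4, 3]; VV[1]=max(VV[1],msg_vec) then VV[1][1]++ -> VV[1]=[4, 6]
Event 8: SEND 1->0: VV[1][1]++ -> VV[1]=[4, 7], msg_vec=[4, 7]; VV[0]=max(VV[0],msg_vec) then VV[0][0]++ -> VV[0]=[5, 7]
Final vectors: VV[0]=[5, 7]; VV[1]=[4, 7]

Answer: 4 7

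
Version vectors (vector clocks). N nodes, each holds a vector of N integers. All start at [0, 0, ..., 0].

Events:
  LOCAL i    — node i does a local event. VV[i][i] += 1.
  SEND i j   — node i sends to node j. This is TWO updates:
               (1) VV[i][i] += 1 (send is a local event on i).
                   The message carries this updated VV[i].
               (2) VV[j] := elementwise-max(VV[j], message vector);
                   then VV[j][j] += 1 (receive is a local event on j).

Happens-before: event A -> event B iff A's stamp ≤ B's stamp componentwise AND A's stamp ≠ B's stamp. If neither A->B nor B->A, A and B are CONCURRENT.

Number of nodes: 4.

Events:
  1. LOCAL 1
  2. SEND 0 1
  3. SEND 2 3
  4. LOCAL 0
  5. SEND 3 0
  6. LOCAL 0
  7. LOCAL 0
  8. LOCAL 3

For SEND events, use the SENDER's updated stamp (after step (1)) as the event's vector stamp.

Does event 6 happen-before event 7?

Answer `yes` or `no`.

Answer: yes

Derivation:
Initial: VV[0]=[0, 0, 0, 0]
Initial: VV[1]=[0, 0, 0, 0]
Initial: VV[2]=[0, 0, 0, 0]
Initial: VV[3]=[0, 0, 0, 0]
Event 1: LOCAL 1: VV[1][1]++ -> VV[1]=[0, 1, 0, 0]
Event 2: SEND 0->1: VV[0][0]++ -> VV[0]=[1, 0, 0, 0], msg_vec=[1, 0, 0, 0]; VV[1]=max(VV[1],msg_vec) then VV[1][1]++ -> VV[1]=[1, 2, 0, 0]
Event 3: SEND 2->3: VV[2][2]++ -> VV[2]=[0, 0, 1, 0], msg_vec=[0, 0, 1, 0]; VV[3]=max(VV[3],msg_vec) then VV[3][3]++ -> VV[3]=[0, 0, 1, 1]
Event 4: LOCAL 0: VV[0][0]++ -> VV[0]=[2, 0, 0, 0]
Event 5: SEND 3->0: VV[3][3]++ -> VV[3]=[0, 0, 1, 2], msg_vec=[0, 0, 1, 2]; VV[0]=max(VV[0],msg_vec) then VV[0][0]++ -> VV[0]=[3, 0, 1, 2]
Event 6: LOCAL 0: VV[0][0]++ -> VV[0]=[4, 0, 1, 2]
Event 7: LOCAL 0: VV[0][0]++ -> VV[0]=[5, 0, 1, 2]
Event 8: LOCAL 3: VV[3][3]++ -> VV[3]=[0, 0, 1, 3]
Event 6 stamp: [4, 0, 1, 2]
Event 7 stamp: [5, 0, 1, 2]
[4, 0, 1, 2] <= [5, 0, 1, 2]? True. Equal? False. Happens-before: True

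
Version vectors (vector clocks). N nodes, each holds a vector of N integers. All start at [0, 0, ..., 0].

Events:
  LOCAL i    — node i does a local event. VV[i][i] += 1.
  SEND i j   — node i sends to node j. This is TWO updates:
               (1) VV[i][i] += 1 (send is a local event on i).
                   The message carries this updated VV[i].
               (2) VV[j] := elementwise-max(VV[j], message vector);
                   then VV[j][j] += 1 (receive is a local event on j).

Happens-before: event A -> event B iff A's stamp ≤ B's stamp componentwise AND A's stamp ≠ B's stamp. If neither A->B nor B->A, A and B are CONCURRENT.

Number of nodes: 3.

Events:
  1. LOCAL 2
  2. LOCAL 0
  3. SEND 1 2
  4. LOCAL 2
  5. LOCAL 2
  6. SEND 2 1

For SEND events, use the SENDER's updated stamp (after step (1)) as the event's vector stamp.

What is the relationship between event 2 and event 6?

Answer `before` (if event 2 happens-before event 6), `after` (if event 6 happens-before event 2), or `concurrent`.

Initial: VV[0]=[0, 0, 0]
Initial: VV[1]=[0, 0, 0]
Initial: VV[2]=[0, 0, 0]
Event 1: LOCAL 2: VV[2][2]++ -> VV[2]=[0, 0, 1]
Event 2: LOCAL 0: VV[0][0]++ -> VV[0]=[1, 0, 0]
Event 3: SEND 1->2: VV[1][1]++ -> VV[1]=[0, 1, 0], msg_vec=[0, 1, 0]; VV[2]=max(VV[2],msg_vec) then VV[2][2]++ -> VV[2]=[0, 1, 2]
Event 4: LOCAL 2: VV[2][2]++ -> VV[2]=[0, 1, 3]
Event 5: LOCAL 2: VV[2][2]++ -> VV[2]=[0, 1, 4]
Event 6: SEND 2->1: VV[2][2]++ -> VV[2]=[0, 1, 5], msg_vec=[0, 1, 5]; VV[1]=max(VV[1],msg_vec) then VV[1][1]++ -> VV[1]=[0, 2, 5]
Event 2 stamp: [1, 0, 0]
Event 6 stamp: [0, 1, 5]
[1, 0, 0] <= [0, 1, 5]? False
[0, 1, 5] <= [1, 0, 0]? False
Relation: concurrent

Answer: concurrent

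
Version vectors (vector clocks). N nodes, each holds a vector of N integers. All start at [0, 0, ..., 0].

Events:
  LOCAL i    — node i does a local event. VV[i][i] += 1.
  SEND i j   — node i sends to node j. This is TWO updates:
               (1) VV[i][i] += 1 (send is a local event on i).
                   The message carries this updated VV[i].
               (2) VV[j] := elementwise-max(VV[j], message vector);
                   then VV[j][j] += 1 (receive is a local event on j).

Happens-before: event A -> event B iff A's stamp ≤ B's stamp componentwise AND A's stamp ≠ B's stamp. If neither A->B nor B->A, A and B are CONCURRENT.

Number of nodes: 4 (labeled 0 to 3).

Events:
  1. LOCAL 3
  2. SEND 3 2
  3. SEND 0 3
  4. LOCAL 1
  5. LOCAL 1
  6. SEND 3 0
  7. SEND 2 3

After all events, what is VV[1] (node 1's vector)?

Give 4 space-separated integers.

Answer: 0 2 0 0

Derivation:
Initial: VV[0]=[0, 0, 0, 0]
Initial: VV[1]=[0, 0, 0, 0]
Initial: VV[2]=[0, 0, 0, 0]
Initial: VV[3]=[0, 0, 0, 0]
Event 1: LOCAL 3: VV[3][3]++ -> VV[3]=[0, 0, 0, 1]
Event 2: SEND 3->2: VV[3][3]++ -> VV[3]=[0, 0, 0, 2], msg_vec=[0, 0, 0, 2]; VV[2]=max(VV[2],msg_vec) then VV[2][2]++ -> VV[2]=[0, 0, 1, 2]
Event 3: SEND 0->3: VV[0][0]++ -> VV[0]=[1, 0, 0, 0], msg_vec=[1, 0, 0, 0]; VV[3]=max(VV[3],msg_vec) then VV[3][3]++ -> VV[3]=[1, 0, 0, 3]
Event 4: LOCAL 1: VV[1][1]++ -> VV[1]=[0, 1, 0, 0]
Event 5: LOCAL 1: VV[1][1]++ -> VV[1]=[0, 2, 0, 0]
Event 6: SEND 3->0: VV[3][3]++ -> VV[3]=[1, 0, 0, 4], msg_vec=[1, 0, 0, 4]; VV[0]=max(VV[0],msg_vec) then VV[0][0]++ -> VV[0]=[2, 0, 0, 4]
Event 7: SEND 2->3: VV[2][2]++ -> VV[2]=[0, 0, 2, 2], msg_vec=[0, 0, 2, 2]; VV[3]=max(VV[3],msg_vec) then VV[3][3]++ -> VV[3]=[1, 0, 2, 5]
Final vectors: VV[0]=[2, 0, 0, 4]; VV[1]=[0, 2, 0, 0]; VV[2]=[0, 0, 2, 2]; VV[3]=[1, 0, 2, 5]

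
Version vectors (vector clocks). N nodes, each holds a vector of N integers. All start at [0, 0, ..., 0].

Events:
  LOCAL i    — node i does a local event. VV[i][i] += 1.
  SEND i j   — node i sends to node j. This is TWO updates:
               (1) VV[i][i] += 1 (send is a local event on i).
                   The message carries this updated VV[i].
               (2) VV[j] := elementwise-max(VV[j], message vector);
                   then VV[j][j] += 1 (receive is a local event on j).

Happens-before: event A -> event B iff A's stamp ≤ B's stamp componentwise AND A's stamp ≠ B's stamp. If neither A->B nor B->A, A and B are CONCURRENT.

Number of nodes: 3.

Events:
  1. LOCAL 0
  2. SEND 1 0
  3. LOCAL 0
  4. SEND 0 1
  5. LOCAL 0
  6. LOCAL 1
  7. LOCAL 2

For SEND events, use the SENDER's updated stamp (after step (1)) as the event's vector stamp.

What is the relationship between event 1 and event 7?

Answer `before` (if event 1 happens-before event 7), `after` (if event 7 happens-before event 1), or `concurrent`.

Answer: concurrent

Derivation:
Initial: VV[0]=[0, 0, 0]
Initial: VV[1]=[0, 0, 0]
Initial: VV[2]=[0, 0, 0]
Event 1: LOCAL 0: VV[0][0]++ -> VV[0]=[1, 0, 0]
Event 2: SEND 1->0: VV[1][1]++ -> VV[1]=[0, 1, 0], msg_vec=[0, 1, 0]; VV[0]=max(VV[0],msg_vec) then VV[0][0]++ -> VV[0]=[2, 1, 0]
Event 3: LOCAL 0: VV[0][0]++ -> VV[0]=[3, 1, 0]
Event 4: SEND 0->1: VV[0][0]++ -> VV[0]=[4, 1, 0], msg_vec=[4, 1, 0]; VV[1]=max(VV[1],msg_vec) then VV[1][1]++ -> VV[1]=[4, 2, 0]
Event 5: LOCAL 0: VV[0][0]++ -> VV[0]=[5, 1, 0]
Event 6: LOCAL 1: VV[1][1]++ -> VV[1]=[4, 3, 0]
Event 7: LOCAL 2: VV[2][2]++ -> VV[2]=[0, 0, 1]
Event 1 stamp: [1, 0, 0]
Event 7 stamp: [0, 0, 1]
[1, 0, 0] <= [0, 0, 1]? False
[0, 0, 1] <= [1, 0, 0]? False
Relation: concurrent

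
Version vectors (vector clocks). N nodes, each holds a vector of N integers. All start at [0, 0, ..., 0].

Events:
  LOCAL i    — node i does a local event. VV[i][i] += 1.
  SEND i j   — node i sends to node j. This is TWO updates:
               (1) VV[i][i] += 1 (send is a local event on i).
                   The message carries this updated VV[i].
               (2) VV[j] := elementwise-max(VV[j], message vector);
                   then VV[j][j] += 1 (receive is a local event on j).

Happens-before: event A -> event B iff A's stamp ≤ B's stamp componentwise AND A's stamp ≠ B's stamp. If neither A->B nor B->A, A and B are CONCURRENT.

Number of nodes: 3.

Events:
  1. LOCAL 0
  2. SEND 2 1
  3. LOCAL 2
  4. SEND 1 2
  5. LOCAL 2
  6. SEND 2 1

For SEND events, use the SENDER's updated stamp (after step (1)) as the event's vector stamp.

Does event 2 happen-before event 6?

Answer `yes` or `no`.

Initial: VV[0]=[0, 0, 0]
Initial: VV[1]=[0, 0, 0]
Initial: VV[2]=[0, 0, 0]
Event 1: LOCAL 0: VV[0][0]++ -> VV[0]=[1, 0, 0]
Event 2: SEND 2->1: VV[2][2]++ -> VV[2]=[0, 0, 1], msg_vec=[0, 0, 1]; VV[1]=max(VV[1],msg_vec) then VV[1][1]++ -> VV[1]=[0, 1, 1]
Event 3: LOCAL 2: VV[2][2]++ -> VV[2]=[0, 0, 2]
Event 4: SEND 1->2: VV[1][1]++ -> VV[1]=[0, 2, 1], msg_vec=[0, 2, 1]; VV[2]=max(VV[2],msg_vec) then VV[2][2]++ -> VV[2]=[0, 2, 3]
Event 5: LOCAL 2: VV[2][2]++ -> VV[2]=[0, 2, 4]
Event 6: SEND 2->1: VV[2][2]++ -> VV[2]=[0, 2, 5], msg_vec=[0, 2, 5]; VV[1]=max(VV[1],msg_vec) then VV[1][1]++ -> VV[1]=[0, 3, 5]
Event 2 stamp: [0, 0, 1]
Event 6 stamp: [0, 2, 5]
[0, 0, 1] <= [0, 2, 5]? True. Equal? False. Happens-before: True

Answer: yes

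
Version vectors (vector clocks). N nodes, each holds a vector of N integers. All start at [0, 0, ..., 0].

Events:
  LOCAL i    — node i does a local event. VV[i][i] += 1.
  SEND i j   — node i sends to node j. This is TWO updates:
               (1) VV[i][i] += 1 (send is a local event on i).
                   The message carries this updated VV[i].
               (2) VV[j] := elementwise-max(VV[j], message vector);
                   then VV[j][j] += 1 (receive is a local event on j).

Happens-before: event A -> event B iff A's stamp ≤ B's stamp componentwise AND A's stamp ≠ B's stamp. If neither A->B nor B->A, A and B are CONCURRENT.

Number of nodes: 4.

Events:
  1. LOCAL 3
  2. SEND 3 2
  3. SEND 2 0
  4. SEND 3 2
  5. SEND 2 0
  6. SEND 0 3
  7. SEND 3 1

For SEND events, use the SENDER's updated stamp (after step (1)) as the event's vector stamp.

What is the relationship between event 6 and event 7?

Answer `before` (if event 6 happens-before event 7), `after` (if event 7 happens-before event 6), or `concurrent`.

Answer: before

Derivation:
Initial: VV[0]=[0, 0, 0, 0]
Initial: VV[1]=[0, 0, 0, 0]
Initial: VV[2]=[0, 0, 0, 0]
Initial: VV[3]=[0, 0, 0, 0]
Event 1: LOCAL 3: VV[3][3]++ -> VV[3]=[0, 0, 0, 1]
Event 2: SEND 3->2: VV[3][3]++ -> VV[3]=[0, 0, 0, 2], msg_vec=[0, 0, 0, 2]; VV[2]=max(VV[2],msg_vec) then VV[2][2]++ -> VV[2]=[0, 0, 1, 2]
Event 3: SEND 2->0: VV[2][2]++ -> VV[2]=[0, 0, 2, 2], msg_vec=[0, 0, 2, 2]; VV[0]=max(VV[0],msg_vec) then VV[0][0]++ -> VV[0]=[1, 0, 2, 2]
Event 4: SEND 3->2: VV[3][3]++ -> VV[3]=[0, 0, 0, 3], msg_vec=[0, 0, 0, 3]; VV[2]=max(VV[2],msg_vec) then VV[2][2]++ -> VV[2]=[0, 0, 3, 3]
Event 5: SEND 2->0: VV[2][2]++ -> VV[2]=[0, 0, 4, 3], msg_vec=[0, 0, 4, 3]; VV[0]=max(VV[0],msg_vec) then VV[0][0]++ -> VV[0]=[2, 0, 4, 3]
Event 6: SEND 0->3: VV[0][0]++ -> VV[0]=[3, 0, 4, 3], msg_vec=[3, 0, 4, 3]; VV[3]=max(VV[3],msg_vec) then VV[3][3]++ -> VV[3]=[3, 0, 4, 4]
Event 7: SEND 3->1: VV[3][3]++ -> VV[3]=[3, 0, 4, 5], msg_vec=[3, 0, 4, 5]; VV[1]=max(VV[1],msg_vec) then VV[1][1]++ -> VV[1]=[3, 1, 4, 5]
Event 6 stamp: [3, 0, 4, 3]
Event 7 stamp: [3, 0, 4, 5]
[3, 0, 4, 3] <= [3, 0, 4, 5]? True
[3, 0, 4, 5] <= [3, 0, 4, 3]? False
Relation: before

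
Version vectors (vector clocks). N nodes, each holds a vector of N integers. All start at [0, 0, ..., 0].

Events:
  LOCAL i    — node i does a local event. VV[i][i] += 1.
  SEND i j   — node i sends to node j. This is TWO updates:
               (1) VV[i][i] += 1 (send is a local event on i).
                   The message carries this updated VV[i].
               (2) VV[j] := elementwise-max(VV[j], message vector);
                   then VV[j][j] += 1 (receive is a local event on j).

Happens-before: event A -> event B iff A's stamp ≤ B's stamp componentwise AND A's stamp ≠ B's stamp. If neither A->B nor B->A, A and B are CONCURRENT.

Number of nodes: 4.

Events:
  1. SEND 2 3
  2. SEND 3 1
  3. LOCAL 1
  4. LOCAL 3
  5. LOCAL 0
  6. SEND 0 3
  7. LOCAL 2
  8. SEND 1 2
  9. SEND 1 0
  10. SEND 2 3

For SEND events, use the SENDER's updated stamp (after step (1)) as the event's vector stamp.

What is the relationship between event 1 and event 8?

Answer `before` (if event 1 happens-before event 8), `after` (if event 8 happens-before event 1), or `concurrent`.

Answer: before

Derivation:
Initial: VV[0]=[0, 0, 0, 0]
Initial: VV[1]=[0, 0, 0, 0]
Initial: VV[2]=[0, 0, 0, 0]
Initial: VV[3]=[0, 0, 0, 0]
Event 1: SEND 2->3: VV[2][2]++ -> VV[2]=[0, 0, 1, 0], msg_vec=[0, 0, 1, 0]; VV[3]=max(VV[3],msg_vec) then VV[3][3]++ -> VV[3]=[0, 0, 1, 1]
Event 2: SEND 3->1: VV[3][3]++ -> VV[3]=[0, 0, 1, 2], msg_vec=[0, 0, 1, 2]; VV[1]=max(VV[1],msg_vec) then VV[1][1]++ -> VV[1]=[0, 1, 1, 2]
Event 3: LOCAL 1: VV[1][1]++ -> VV[1]=[0, 2, 1, 2]
Event 4: LOCAL 3: VV[3][3]++ -> VV[3]=[0, 0, 1, 3]
Event 5: LOCAL 0: VV[0][0]++ -> VV[0]=[1, 0, 0, 0]
Event 6: SEND 0->3: VV[0][0]++ -> VV[0]=[2, 0, 0, 0], msg_vec=[2, 0, 0, 0]; VV[3]=max(VV[3],msg_vec) then VV[3][3]++ -> VV[3]=[2, 0, 1, 4]
Event 7: LOCAL 2: VV[2][2]++ -> VV[2]=[0, 0, 2, 0]
Event 8: SEND 1->2: VV[1][1]++ -> VV[1]=[0, 3, 1, 2], msg_vec=[0, 3, 1, 2]; VV[2]=max(VV[2],msg_vec) then VV[2][2]++ -> VV[2]=[0, 3, 3, 2]
Event 9: SEND 1->0: VV[1][1]++ -> VV[1]=[0, 4, 1, 2], msg_vec=[0, 4, 1, 2]; VV[0]=max(VV[0],msg_vec) then VV[0][0]++ -> VV[0]=[3, 4, 1, 2]
Event 10: SEND 2->3: VV[2][2]++ -> VV[2]=[0, 3, 4, 2], msg_vec=[0, 3, 4, 2]; VV[3]=max(VV[3],msg_vec) then VV[3][3]++ -> VV[3]=[2, 3, 4, 5]
Event 1 stamp: [0, 0, 1, 0]
Event 8 stamp: [0, 3, 1, 2]
[0, 0, 1, 0] <= [0, 3, 1, 2]? True
[0, 3, 1, 2] <= [0, 0, 1, 0]? False
Relation: before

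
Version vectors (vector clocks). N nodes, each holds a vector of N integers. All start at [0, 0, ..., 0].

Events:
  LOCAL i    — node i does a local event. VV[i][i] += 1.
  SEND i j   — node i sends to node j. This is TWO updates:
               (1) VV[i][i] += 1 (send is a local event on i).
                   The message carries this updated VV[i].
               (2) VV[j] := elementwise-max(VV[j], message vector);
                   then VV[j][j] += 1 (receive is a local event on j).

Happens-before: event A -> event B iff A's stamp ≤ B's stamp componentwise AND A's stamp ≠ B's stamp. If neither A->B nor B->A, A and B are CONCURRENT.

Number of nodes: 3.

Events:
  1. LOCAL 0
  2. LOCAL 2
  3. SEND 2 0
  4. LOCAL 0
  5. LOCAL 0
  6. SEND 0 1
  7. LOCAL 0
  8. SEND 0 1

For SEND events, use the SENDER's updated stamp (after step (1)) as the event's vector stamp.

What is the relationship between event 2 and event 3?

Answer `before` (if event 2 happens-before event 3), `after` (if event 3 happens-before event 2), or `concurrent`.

Answer: before

Derivation:
Initial: VV[0]=[0, 0, 0]
Initial: VV[1]=[0, 0, 0]
Initial: VV[2]=[0, 0, 0]
Event 1: LOCAL 0: VV[0][0]++ -> VV[0]=[1, 0, 0]
Event 2: LOCAL 2: VV[2][2]++ -> VV[2]=[0, 0, 1]
Event 3: SEND 2->0: VV[2][2]++ -> VV[2]=[0, 0, 2], msg_vec=[0, 0, 2]; VV[0]=max(VV[0],msg_vec) then VV[0][0]++ -> VV[0]=[2, 0, 2]
Event 4: LOCAL 0: VV[0][0]++ -> VV[0]=[3, 0, 2]
Event 5: LOCAL 0: VV[0][0]++ -> VV[0]=[4, 0, 2]
Event 6: SEND 0->1: VV[0][0]++ -> VV[0]=[5, 0, 2], msg_vec=[5, 0, 2]; VV[1]=max(VV[1],msg_vec) then VV[1][1]++ -> VV[1]=[5, 1, 2]
Event 7: LOCAL 0: VV[0][0]++ -> VV[0]=[6, 0, 2]
Event 8: SEND 0->1: VV[0][0]++ -> VV[0]=[7, 0, 2], msg_vec=[7, 0, 2]; VV[1]=max(VV[1],msg_vec) then VV[1][1]++ -> VV[1]=[7, 2, 2]
Event 2 stamp: [0, 0, 1]
Event 3 stamp: [0, 0, 2]
[0, 0, 1] <= [0, 0, 2]? True
[0, 0, 2] <= [0, 0, 1]? False
Relation: before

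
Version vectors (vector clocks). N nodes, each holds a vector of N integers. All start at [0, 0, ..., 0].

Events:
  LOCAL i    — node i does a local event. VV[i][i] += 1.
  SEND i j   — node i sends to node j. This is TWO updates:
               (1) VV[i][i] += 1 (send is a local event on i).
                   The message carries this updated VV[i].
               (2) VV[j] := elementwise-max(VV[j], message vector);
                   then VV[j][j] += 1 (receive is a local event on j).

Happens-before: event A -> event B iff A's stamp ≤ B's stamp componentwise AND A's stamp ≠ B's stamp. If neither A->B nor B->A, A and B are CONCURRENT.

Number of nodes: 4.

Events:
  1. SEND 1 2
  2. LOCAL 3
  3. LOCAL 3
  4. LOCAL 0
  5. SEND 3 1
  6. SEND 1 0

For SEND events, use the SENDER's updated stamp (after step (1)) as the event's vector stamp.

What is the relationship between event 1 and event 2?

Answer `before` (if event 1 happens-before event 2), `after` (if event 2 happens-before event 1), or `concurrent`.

Answer: concurrent

Derivation:
Initial: VV[0]=[0, 0, 0, 0]
Initial: VV[1]=[0, 0, 0, 0]
Initial: VV[2]=[0, 0, 0, 0]
Initial: VV[3]=[0, 0, 0, 0]
Event 1: SEND 1->2: VV[1][1]++ -> VV[1]=[0, 1, 0, 0], msg_vec=[0, 1, 0, 0]; VV[2]=max(VV[2],msg_vec) then VV[2][2]++ -> VV[2]=[0, 1, 1, 0]
Event 2: LOCAL 3: VV[3][3]++ -> VV[3]=[0, 0, 0, 1]
Event 3: LOCAL 3: VV[3][3]++ -> VV[3]=[0, 0, 0, 2]
Event 4: LOCAL 0: VV[0][0]++ -> VV[0]=[1, 0, 0, 0]
Event 5: SEND 3->1: VV[3][3]++ -> VV[3]=[0, 0, 0, 3], msg_vec=[0, 0, 0, 3]; VV[1]=max(VV[1],msg_vec) then VV[1][1]++ -> VV[1]=[0, 2, 0, 3]
Event 6: SEND 1->0: VV[1][1]++ -> VV[1]=[0, 3, 0, 3], msg_vec=[0, 3, 0, 3]; VV[0]=max(VV[0],msg_vec) then VV[0][0]++ -> VV[0]=[2, 3, 0, 3]
Event 1 stamp: [0, 1, 0, 0]
Event 2 stamp: [0, 0, 0, 1]
[0, 1, 0, 0] <= [0, 0, 0, 1]? False
[0, 0, 0, 1] <= [0, 1, 0, 0]? False
Relation: concurrent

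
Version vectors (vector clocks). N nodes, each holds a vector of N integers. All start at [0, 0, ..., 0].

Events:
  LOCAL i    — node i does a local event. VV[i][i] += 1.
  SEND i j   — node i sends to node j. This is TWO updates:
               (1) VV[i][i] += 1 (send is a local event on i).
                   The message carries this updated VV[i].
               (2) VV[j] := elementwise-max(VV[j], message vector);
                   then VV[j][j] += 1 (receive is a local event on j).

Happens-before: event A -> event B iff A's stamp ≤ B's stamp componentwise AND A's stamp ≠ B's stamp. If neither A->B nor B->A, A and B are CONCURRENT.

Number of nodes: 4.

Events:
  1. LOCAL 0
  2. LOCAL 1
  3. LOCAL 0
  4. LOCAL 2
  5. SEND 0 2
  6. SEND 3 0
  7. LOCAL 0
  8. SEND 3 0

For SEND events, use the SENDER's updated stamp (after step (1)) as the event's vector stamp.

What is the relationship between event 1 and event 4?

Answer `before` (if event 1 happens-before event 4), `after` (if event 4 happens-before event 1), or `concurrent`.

Initial: VV[0]=[0, 0, 0, 0]
Initial: VV[1]=[0, 0, 0, 0]
Initial: VV[2]=[0, 0, 0, 0]
Initial: VV[3]=[0, 0, 0, 0]
Event 1: LOCAL 0: VV[0][0]++ -> VV[0]=[1, 0, 0, 0]
Event 2: LOCAL 1: VV[1][1]++ -> VV[1]=[0, 1, 0, 0]
Event 3: LOCAL 0: VV[0][0]++ -> VV[0]=[2, 0, 0, 0]
Event 4: LOCAL 2: VV[2][2]++ -> VV[2]=[0, 0, 1, 0]
Event 5: SEND 0->2: VV[0][0]++ -> VV[0]=[3, 0, 0, 0], msg_vec=[3, 0, 0, 0]; VV[2]=max(VV[2],msg_vec) then VV[2][2]++ -> VV[2]=[3, 0, 2, 0]
Event 6: SEND 3->0: VV[3][3]++ -> VV[3]=[0, 0, 0, 1], msg_vec=[0, 0, 0, 1]; VV[0]=max(VV[0],msg_vec) then VV[0][0]++ -> VV[0]=[4, 0, 0, 1]
Event 7: LOCAL 0: VV[0][0]++ -> VV[0]=[5, 0, 0, 1]
Event 8: SEND 3->0: VV[3][3]++ -> VV[3]=[0, 0, 0, 2], msg_vec=[0, 0, 0, 2]; VV[0]=max(VV[0],msg_vec) then VV[0][0]++ -> VV[0]=[6, 0, 0, 2]
Event 1 stamp: [1, 0, 0, 0]
Event 4 stamp: [0, 0, 1, 0]
[1, 0, 0, 0] <= [0, 0, 1, 0]? False
[0, 0, 1, 0] <= [1, 0, 0, 0]? False
Relation: concurrent

Answer: concurrent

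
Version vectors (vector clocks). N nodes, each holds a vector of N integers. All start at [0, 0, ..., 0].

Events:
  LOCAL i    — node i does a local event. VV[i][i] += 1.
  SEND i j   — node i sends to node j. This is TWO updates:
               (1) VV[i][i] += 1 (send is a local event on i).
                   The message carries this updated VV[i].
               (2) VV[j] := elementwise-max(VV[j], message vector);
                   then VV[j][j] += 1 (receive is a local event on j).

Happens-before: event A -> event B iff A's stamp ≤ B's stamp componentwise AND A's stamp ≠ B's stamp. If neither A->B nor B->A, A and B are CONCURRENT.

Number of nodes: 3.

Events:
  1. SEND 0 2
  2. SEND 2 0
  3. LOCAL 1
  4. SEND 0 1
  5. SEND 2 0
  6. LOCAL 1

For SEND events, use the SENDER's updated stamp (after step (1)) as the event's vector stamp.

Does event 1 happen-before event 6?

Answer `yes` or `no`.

Answer: yes

Derivation:
Initial: VV[0]=[0, 0, 0]
Initial: VV[1]=[0, 0, 0]
Initial: VV[2]=[0, 0, 0]
Event 1: SEND 0->2: VV[0][0]++ -> VV[0]=[1, 0, 0], msg_vec=[1, 0, 0]; VV[2]=max(VV[2],msg_vec) then VV[2][2]++ -> VV[2]=[1, 0, 1]
Event 2: SEND 2->0: VV[2][2]++ -> VV[2]=[1, 0, 2], msg_vec=[1, 0, 2]; VV[0]=max(VV[0],msg_vec) then VV[0][0]++ -> VV[0]=[2, 0, 2]
Event 3: LOCAL 1: VV[1][1]++ -> VV[1]=[0, 1, 0]
Event 4: SEND 0->1: VV[0][0]++ -> VV[0]=[3, 0, 2], msg_vec=[3, 0, 2]; VV[1]=max(VV[1],msg_vec) then VV[1][1]++ -> VV[1]=[3, 2, 2]
Event 5: SEND 2->0: VV[2][2]++ -> VV[2]=[1, 0, 3], msg_vec=[1, 0, 3]; VV[0]=max(VV[0],msg_vec) then VV[0][0]++ -> VV[0]=[4, 0, 3]
Event 6: LOCAL 1: VV[1][1]++ -> VV[1]=[3, 3, 2]
Event 1 stamp: [1, 0, 0]
Event 6 stamp: [3, 3, 2]
[1, 0, 0] <= [3, 3, 2]? True. Equal? False. Happens-before: True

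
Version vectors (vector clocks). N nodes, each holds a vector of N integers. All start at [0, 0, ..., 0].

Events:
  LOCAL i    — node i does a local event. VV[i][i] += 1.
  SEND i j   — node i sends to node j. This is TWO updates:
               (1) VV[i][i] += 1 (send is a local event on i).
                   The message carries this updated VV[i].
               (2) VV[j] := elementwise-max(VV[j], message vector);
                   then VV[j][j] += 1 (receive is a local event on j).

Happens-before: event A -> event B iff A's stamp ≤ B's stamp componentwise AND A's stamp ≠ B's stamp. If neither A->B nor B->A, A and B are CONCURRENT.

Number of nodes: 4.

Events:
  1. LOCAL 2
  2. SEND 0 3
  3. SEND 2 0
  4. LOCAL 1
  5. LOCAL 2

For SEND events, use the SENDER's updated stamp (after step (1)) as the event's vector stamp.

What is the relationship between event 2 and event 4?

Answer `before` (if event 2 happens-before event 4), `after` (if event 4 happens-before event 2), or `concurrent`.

Initial: VV[0]=[0, 0, 0, 0]
Initial: VV[1]=[0, 0, 0, 0]
Initial: VV[2]=[0, 0, 0, 0]
Initial: VV[3]=[0, 0, 0, 0]
Event 1: LOCAL 2: VV[2][2]++ -> VV[2]=[0, 0, 1, 0]
Event 2: SEND 0->3: VV[0][0]++ -> VV[0]=[1, 0, 0, 0], msg_vec=[1, 0, 0, 0]; VV[3]=max(VV[3],msg_vec) then VV[3][3]++ -> VV[3]=[1, 0, 0, 1]
Event 3: SEND 2->0: VV[2][2]++ -> VV[2]=[0, 0, 2, 0], msg_vec=[0, 0, 2, 0]; VV[0]=max(VV[0],msg_vec) then VV[0][0]++ -> VV[0]=[2, 0, 2, 0]
Event 4: LOCAL 1: VV[1][1]++ -> VV[1]=[0, 1, 0, 0]
Event 5: LOCAL 2: VV[2][2]++ -> VV[2]=[0, 0, 3, 0]
Event 2 stamp: [1, 0, 0, 0]
Event 4 stamp: [0, 1, 0, 0]
[1, 0, 0, 0] <= [0, 1, 0, 0]? False
[0, 1, 0, 0] <= [1, 0, 0, 0]? False
Relation: concurrent

Answer: concurrent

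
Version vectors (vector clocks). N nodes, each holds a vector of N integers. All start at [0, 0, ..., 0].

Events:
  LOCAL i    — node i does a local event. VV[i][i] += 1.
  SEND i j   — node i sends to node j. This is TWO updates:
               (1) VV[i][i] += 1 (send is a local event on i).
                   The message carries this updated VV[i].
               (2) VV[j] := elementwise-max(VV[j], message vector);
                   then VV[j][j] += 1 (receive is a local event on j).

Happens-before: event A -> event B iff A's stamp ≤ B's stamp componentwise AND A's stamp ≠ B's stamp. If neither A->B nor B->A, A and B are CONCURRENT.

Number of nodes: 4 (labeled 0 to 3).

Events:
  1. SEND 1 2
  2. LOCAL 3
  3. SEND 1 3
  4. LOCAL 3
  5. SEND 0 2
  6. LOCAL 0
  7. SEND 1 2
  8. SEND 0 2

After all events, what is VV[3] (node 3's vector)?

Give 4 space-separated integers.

Initial: VV[0]=[0, 0, 0, 0]
Initial: VV[1]=[0, 0, 0, 0]
Initial: VV[2]=[0, 0, 0, 0]
Initial: VV[3]=[0, 0, 0, 0]
Event 1: SEND 1->2: VV[1][1]++ -> VV[1]=[0, 1, 0, 0], msg_vec=[0, 1, 0, 0]; VV[2]=max(VV[2],msg_vec) then VV[2][2]++ -> VV[2]=[0, 1, 1, 0]
Event 2: LOCAL 3: VV[3][3]++ -> VV[3]=[0, 0, 0, 1]
Event 3: SEND 1->3: VV[1][1]++ -> VV[1]=[0, 2, 0, 0], msg_vec=[0, 2, 0, 0]; VV[3]=max(VV[3],msg_vec) then VV[3][3]++ -> VV[3]=[0, 2, 0, 2]
Event 4: LOCAL 3: VV[3][3]++ -> VV[3]=[0, 2, 0, 3]
Event 5: SEND 0->2: VV[0][0]++ -> VV[0]=[1, 0, 0, 0], msg_vec=[1, 0, 0, 0]; VV[2]=max(VV[2],msg_vec) then VV[2][2]++ -> VV[2]=[1, 1, 2, 0]
Event 6: LOCAL 0: VV[0][0]++ -> VV[0]=[2, 0, 0, 0]
Event 7: SEND 1->2: VV[1][1]++ -> VV[1]=[0, 3, 0, 0], msg_vec=[0, 3, 0, 0]; VV[2]=max(VV[2],msg_vec) then VV[2][2]++ -> VV[2]=[1, 3, 3, 0]
Event 8: SEND 0->2: VV[0][0]++ -> VV[0]=[3, 0, 0, 0], msg_vec=[3, 0, 0, 0]; VV[2]=max(VV[2],msg_vec) then VV[2][2]++ -> VV[2]=[3, 3, 4, 0]
Final vectors: VV[0]=[3, 0, 0, 0]; VV[1]=[0, 3, 0, 0]; VV[2]=[3, 3, 4, 0]; VV[3]=[0, 2, 0, 3]

Answer: 0 2 0 3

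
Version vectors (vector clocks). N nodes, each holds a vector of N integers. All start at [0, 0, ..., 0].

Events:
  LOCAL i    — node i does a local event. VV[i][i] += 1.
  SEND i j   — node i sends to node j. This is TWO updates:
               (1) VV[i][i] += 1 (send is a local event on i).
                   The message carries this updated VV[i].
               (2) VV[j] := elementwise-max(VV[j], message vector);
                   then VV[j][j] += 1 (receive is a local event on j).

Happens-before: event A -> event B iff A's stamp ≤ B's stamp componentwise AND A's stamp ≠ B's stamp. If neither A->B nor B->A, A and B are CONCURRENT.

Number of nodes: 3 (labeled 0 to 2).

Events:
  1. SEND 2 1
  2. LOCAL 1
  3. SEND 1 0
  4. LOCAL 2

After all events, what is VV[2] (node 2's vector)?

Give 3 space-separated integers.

Initial: VV[0]=[0, 0, 0]
Initial: VV[1]=[0, 0, 0]
Initial: VV[2]=[0, 0, 0]
Event 1: SEND 2->1: VV[2][2]++ -> VV[2]=[0, 0, 1], msg_vec=[0, 0, 1]; VV[1]=max(VV[1],msg_vec) then VV[1][1]++ -> VV[1]=[0, 1, 1]
Event 2: LOCAL 1: VV[1][1]++ -> VV[1]=[0, 2, 1]
Event 3: SEND 1->0: VV[1][1]++ -> VV[1]=[0, 3, 1], msg_vec=[0, 3, 1]; VV[0]=max(VV[0],msg_vec) then VV[0][0]++ -> VV[0]=[1, 3, 1]
Event 4: LOCAL 2: VV[2][2]++ -> VV[2]=[0, 0, 2]
Final vectors: VV[0]=[1, 3, 1]; VV[1]=[0, 3, 1]; VV[2]=[0, 0, 2]

Answer: 0 0 2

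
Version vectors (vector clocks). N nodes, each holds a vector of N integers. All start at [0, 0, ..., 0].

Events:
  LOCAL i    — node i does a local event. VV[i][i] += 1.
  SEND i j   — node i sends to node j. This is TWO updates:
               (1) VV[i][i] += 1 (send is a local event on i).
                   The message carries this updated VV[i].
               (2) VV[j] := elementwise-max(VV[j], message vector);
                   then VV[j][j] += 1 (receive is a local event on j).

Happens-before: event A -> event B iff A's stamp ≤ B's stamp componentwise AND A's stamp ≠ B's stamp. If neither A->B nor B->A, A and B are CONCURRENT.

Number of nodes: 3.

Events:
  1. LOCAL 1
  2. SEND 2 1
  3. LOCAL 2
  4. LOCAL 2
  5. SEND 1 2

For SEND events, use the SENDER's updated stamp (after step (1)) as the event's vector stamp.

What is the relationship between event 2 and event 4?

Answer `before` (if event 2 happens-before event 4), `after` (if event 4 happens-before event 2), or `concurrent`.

Initial: VV[0]=[0, 0, 0]
Initial: VV[1]=[0, 0, 0]
Initial: VV[2]=[0, 0, 0]
Event 1: LOCAL 1: VV[1][1]++ -> VV[1]=[0, 1, 0]
Event 2: SEND 2->1: VV[2][2]++ -> VV[2]=[0, 0, 1], msg_vec=[0, 0, 1]; VV[1]=max(VV[1],msg_vec) then VV[1][1]++ -> VV[1]=[0, 2, 1]
Event 3: LOCAL 2: VV[2][2]++ -> VV[2]=[0, 0, 2]
Event 4: LOCAL 2: VV[2][2]++ -> VV[2]=[0, 0, 3]
Event 5: SEND 1->2: VV[1][1]++ -> VV[1]=[0, 3, 1], msg_vec=[0, 3, 1]; VV[2]=max(VV[2],msg_vec) then VV[2][2]++ -> VV[2]=[0, 3, 4]
Event 2 stamp: [0, 0, 1]
Event 4 stamp: [0, 0, 3]
[0, 0, 1] <= [0, 0, 3]? True
[0, 0, 3] <= [0, 0, 1]? False
Relation: before

Answer: before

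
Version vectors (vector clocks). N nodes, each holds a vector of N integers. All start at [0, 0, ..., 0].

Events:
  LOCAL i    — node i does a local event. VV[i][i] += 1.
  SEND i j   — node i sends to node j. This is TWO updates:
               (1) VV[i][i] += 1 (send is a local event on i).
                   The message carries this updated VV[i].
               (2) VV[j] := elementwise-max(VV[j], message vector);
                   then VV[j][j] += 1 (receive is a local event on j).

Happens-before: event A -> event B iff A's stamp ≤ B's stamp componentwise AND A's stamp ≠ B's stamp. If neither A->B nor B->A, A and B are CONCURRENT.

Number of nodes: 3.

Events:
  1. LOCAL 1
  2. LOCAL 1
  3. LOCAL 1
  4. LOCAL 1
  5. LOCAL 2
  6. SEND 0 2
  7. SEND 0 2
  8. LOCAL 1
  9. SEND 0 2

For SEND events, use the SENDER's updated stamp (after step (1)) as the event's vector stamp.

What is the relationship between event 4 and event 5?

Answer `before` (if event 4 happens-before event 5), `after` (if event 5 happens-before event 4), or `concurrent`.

Initial: VV[0]=[0, 0, 0]
Initial: VV[1]=[0, 0, 0]
Initial: VV[2]=[0, 0, 0]
Event 1: LOCAL 1: VV[1][1]++ -> VV[1]=[0, 1, 0]
Event 2: LOCAL 1: VV[1][1]++ -> VV[1]=[0, 2, 0]
Event 3: LOCAL 1: VV[1][1]++ -> VV[1]=[0, 3, 0]
Event 4: LOCAL 1: VV[1][1]++ -> VV[1]=[0, 4, 0]
Event 5: LOCAL 2: VV[2][2]++ -> VV[2]=[0, 0, 1]
Event 6: SEND 0->2: VV[0][0]++ -> VV[0]=[1, 0, 0], msg_vec=[1, 0, 0]; VV[2]=max(VV[2],msg_vec) then VV[2][2]++ -> VV[2]=[1, 0, 2]
Event 7: SEND 0->2: VV[0][0]++ -> VV[0]=[2, 0, 0], msg_vec=[2, 0, 0]; VV[2]=max(VV[2],msg_vec) then VV[2][2]++ -> VV[2]=[2, 0, 3]
Event 8: LOCAL 1: VV[1][1]++ -> VV[1]=[0, 5, 0]
Event 9: SEND 0->2: VV[0][0]++ -> VV[0]=[3, 0, 0], msg_vec=[3, 0, 0]; VV[2]=max(VV[2],msg_vec) then VV[2][2]++ -> VV[2]=[3, 0, 4]
Event 4 stamp: [0, 4, 0]
Event 5 stamp: [0, 0, 1]
[0, 4, 0] <= [0, 0, 1]? False
[0, 0, 1] <= [0, 4, 0]? False
Relation: concurrent

Answer: concurrent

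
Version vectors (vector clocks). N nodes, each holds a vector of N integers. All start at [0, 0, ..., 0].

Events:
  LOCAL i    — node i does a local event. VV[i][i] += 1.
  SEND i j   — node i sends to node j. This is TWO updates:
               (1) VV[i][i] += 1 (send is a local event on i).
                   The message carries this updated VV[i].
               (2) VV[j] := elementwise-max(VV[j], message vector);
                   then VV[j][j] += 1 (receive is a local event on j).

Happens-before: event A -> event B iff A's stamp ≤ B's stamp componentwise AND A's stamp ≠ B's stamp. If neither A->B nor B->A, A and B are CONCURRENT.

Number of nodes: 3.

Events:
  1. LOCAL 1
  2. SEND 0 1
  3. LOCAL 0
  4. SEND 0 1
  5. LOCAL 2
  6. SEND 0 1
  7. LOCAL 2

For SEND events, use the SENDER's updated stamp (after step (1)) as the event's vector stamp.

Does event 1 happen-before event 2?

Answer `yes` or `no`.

Initial: VV[0]=[0, 0, 0]
Initial: VV[1]=[0, 0, 0]
Initial: VV[2]=[0, 0, 0]
Event 1: LOCAL 1: VV[1][1]++ -> VV[1]=[0, 1, 0]
Event 2: SEND 0->1: VV[0][0]++ -> VV[0]=[1, 0, 0], msg_vec=[1, 0, 0]; VV[1]=max(VV[1],msg_vec) then VV[1][1]++ -> VV[1]=[1, 2, 0]
Event 3: LOCAL 0: VV[0][0]++ -> VV[0]=[2, 0, 0]
Event 4: SEND 0->1: VV[0][0]++ -> VV[0]=[3, 0, 0], msg_vec=[3, 0, 0]; VV[1]=max(VV[1],msg_vec) then VV[1][1]++ -> VV[1]=[3, 3, 0]
Event 5: LOCAL 2: VV[2][2]++ -> VV[2]=[0, 0, 1]
Event 6: SEND 0->1: VV[0][0]++ -> VV[0]=[4, 0, 0], msg_vec=[4, 0, 0]; VV[1]=max(VV[1],msg_vec) then VV[1][1]++ -> VV[1]=[4, 4, 0]
Event 7: LOCAL 2: VV[2][2]++ -> VV[2]=[0, 0, 2]
Event 1 stamp: [0, 1, 0]
Event 2 stamp: [1, 0, 0]
[0, 1, 0] <= [1, 0, 0]? False. Equal? False. Happens-before: False

Answer: no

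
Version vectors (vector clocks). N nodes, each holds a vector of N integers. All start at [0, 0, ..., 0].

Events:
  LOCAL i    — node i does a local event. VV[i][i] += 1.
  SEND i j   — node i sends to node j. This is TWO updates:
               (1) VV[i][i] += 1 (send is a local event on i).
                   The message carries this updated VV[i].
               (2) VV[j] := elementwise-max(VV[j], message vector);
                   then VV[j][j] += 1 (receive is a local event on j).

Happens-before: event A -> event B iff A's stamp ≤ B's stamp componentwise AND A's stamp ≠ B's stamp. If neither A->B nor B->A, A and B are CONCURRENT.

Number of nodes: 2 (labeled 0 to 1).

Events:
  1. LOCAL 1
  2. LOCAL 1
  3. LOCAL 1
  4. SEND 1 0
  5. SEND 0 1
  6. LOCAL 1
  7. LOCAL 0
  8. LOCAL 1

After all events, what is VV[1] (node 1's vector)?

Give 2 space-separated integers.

Answer: 2 7

Derivation:
Initial: VV[0]=[0, 0]
Initial: VV[1]=[0, 0]
Event 1: LOCAL 1: VV[1][1]++ -> VV[1]=[0, 1]
Event 2: LOCAL 1: VV[1][1]++ -> VV[1]=[0, 2]
Event 3: LOCAL 1: VV[1][1]++ -> VV[1]=[0, 3]
Event 4: SEND 1->0: VV[1][1]++ -> VV[1]=[0, 4], msg_vec=[0, 4]; VV[0]=max(VV[0],msg_vec) then VV[0][0]++ -> VV[0]=[1, 4]
Event 5: SEND 0->1: VV[0][0]++ -> VV[0]=[2, 4], msg_vec=[2, 4]; VV[1]=max(VV[1],msg_vec) then VV[1][1]++ -> VV[1]=[2, 5]
Event 6: LOCAL 1: VV[1][1]++ -> VV[1]=[2, 6]
Event 7: LOCAL 0: VV[0][0]++ -> VV[0]=[3, 4]
Event 8: LOCAL 1: VV[1][1]++ -> VV[1]=[2, 7]
Final vectors: VV[0]=[3, 4]; VV[1]=[2, 7]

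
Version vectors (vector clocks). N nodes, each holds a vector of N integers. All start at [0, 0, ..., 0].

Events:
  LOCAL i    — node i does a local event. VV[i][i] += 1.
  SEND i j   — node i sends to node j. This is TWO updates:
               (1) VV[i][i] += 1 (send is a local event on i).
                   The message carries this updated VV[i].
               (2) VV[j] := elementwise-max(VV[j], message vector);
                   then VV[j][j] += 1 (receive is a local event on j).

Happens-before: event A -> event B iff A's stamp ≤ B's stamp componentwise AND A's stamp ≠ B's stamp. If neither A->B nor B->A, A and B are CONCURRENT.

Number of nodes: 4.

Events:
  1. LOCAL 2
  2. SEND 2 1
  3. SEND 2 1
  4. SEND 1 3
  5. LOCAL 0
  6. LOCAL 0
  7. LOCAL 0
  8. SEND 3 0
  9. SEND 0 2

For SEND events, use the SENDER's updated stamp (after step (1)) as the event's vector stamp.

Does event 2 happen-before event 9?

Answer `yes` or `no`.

Initial: VV[0]=[0, 0, 0, 0]
Initial: VV[1]=[0, 0, 0, 0]
Initial: VV[2]=[0, 0, 0, 0]
Initial: VV[3]=[0, 0, 0, 0]
Event 1: LOCAL 2: VV[2][2]++ -> VV[2]=[0, 0, 1, 0]
Event 2: SEND 2->1: VV[2][2]++ -> VV[2]=[0, 0, 2, 0], msg_vec=[0, 0, 2, 0]; VV[1]=max(VV[1],msg_vec) then VV[1][1]++ -> VV[1]=[0, 1, 2, 0]
Event 3: SEND 2->1: VV[2][2]++ -> VV[2]=[0, 0, 3, 0], msg_vec=[0, 0, 3, 0]; VV[1]=max(VV[1],msg_vec) then VV[1][1]++ -> VV[1]=[0, 2, 3, 0]
Event 4: SEND 1->3: VV[1][1]++ -> VV[1]=[0, 3, 3, 0], msg_vec=[0, 3, 3, 0]; VV[3]=max(VV[3],msg_vec) then VV[3][3]++ -> VV[3]=[0, 3, 3, 1]
Event 5: LOCAL 0: VV[0][0]++ -> VV[0]=[1, 0, 0, 0]
Event 6: LOCAL 0: VV[0][0]++ -> VV[0]=[2, 0, 0, 0]
Event 7: LOCAL 0: VV[0][0]++ -> VV[0]=[3, 0, 0, 0]
Event 8: SEND 3->0: VV[3][3]++ -> VV[3]=[0, 3, 3, 2], msg_vec=[0, 3, 3, 2]; VV[0]=max(VV[0],msg_vec) then VV[0][0]++ -> VV[0]=[4, 3, 3, 2]
Event 9: SEND 0->2: VV[0][0]++ -> VV[0]=[5, 3, 3, 2], msg_vec=[5, 3, 3, 2]; VV[2]=max(VV[2],msg_vec) then VV[2][2]++ -> VV[2]=[5, 3, 4, 2]
Event 2 stamp: [0, 0, 2, 0]
Event 9 stamp: [5, 3, 3, 2]
[0, 0, 2, 0] <= [5, 3, 3, 2]? True. Equal? False. Happens-before: True

Answer: yes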